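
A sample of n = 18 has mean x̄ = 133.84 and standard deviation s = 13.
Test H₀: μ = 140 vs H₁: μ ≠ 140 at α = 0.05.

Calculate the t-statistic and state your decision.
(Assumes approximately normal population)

Answer: t = -2.0104, fail to reject H₀

Derivation:
df = n - 1 = 17
SE = s/√n = 13/√18 = 3.0641
t = (x̄ - μ₀)/SE = (133.84 - 140)/3.0641 = -2.0104
Critical value: t_{0.025,17} = ±2.110
p-value ≈ 0.0605
Decision: fail to reject H₀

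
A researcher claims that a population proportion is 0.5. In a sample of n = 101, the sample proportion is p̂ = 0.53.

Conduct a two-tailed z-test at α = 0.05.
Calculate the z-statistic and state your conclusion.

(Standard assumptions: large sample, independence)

Answer: z = 0.6030, fail to reject H₀

Derivation:
H₀: p = 0.5, H₁: p ≠ 0.5
Standard error: SE = √(p₀(1-p₀)/n) = √(0.5×0.5/101) = 0.049752
z-statistic: z = (p̂ - p₀)/SE = (0.53 - 0.5)/0.049752 = 0.6030
Critical value: z_0.025 = ±1.960
p-value = 0.5465
Decision: fail to reject H₀ at α = 0.05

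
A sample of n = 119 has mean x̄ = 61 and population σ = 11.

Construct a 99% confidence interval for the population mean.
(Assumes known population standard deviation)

Confidence level: 99%, α = 0.01
z_0.005 = 2.576
SE = σ/√n = 11/√119 = 1.0084
Margin of error = 2.576 × 1.0084 = 2.5976
CI: x̄ ± margin = 61 ± 2.5976
CI: (58.4024, 63.5976)

Answer: (58.4024, 63.5976)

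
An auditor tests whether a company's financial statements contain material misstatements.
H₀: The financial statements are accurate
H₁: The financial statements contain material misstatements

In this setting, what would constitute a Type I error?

A Type I error (probability α) occurs when we reject a true H₀.
A Type II error (probability β) occurs when we fail to reject a false H₀.

Answer: Concluding the statements are misstated when they are actually accurate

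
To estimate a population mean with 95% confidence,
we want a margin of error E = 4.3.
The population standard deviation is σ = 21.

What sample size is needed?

z_0.025 = 1.960
n = (z×σ/E)² = (1.960×21/4.3)²
n = 91.6250
Round up: n = 92

Answer: n = 92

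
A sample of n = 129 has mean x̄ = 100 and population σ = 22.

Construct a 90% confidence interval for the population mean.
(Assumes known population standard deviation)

Confidence level: 90%, α = 0.1
z_0.05 = 1.645
SE = σ/√n = 22/√129 = 1.9370
Margin of error = 1.645 × 1.9370 = 3.1864
CI: x̄ ± margin = 100 ± 3.1864
CI: (96.8136, 103.1864)

Answer: (96.8136, 103.1864)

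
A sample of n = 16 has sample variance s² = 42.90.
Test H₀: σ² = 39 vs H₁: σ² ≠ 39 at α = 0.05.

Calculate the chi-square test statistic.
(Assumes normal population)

df = n - 1 = 15
χ² = (n-1)s²/σ₀² = 15×42.90/39 = 16.5000
Critical values: χ²_{0.975,15} = 6.262, χ²_{0.025,15} = 27.488
Rejection region: χ² < 6.262 or χ² > 27.488
Decision: fail to reject H₀

Answer: χ² = 16.5000, fail to reject H₀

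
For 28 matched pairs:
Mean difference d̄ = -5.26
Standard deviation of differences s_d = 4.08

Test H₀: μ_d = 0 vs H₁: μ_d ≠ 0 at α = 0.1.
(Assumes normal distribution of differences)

df = n - 1 = 27
SE = s_d/√n = 4.08/√28 = 0.7710
t = d̄/SE = -5.26/0.7710 = -6.8223
Critical value: t_{0.05,27} = ±1.703
p-value < 0.0001
Decision: reject H₀

Answer: t = -6.8223, reject H₀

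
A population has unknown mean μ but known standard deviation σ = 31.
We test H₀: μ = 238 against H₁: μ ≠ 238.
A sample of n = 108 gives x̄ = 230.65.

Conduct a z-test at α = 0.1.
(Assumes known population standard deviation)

Standard error: SE = σ/√n = 31/√108 = 2.9830
z-statistic: z = (x̄ - μ₀)/SE = (230.65 - 238)/2.9830 = -2.4640
Critical value: ±1.645
p-value = 0.0137
Decision: reject H₀

Answer: z = -2.4640, reject H₀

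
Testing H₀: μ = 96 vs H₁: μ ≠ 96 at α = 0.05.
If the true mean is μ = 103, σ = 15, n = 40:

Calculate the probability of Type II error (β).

SE = σ/√n = 15/√40 = 2.3717
Critical values: μ₀ ± z_0.025×SE = 96 ± 1.960×2.3717
Acceptance region: (91.3515, 100.6485)
Under H₁ (μ = 103): z_high = (100.6485 - 103)/2.3717 = -0.9915, z_low = (91.3515 - 103)/2.3717 = -4.9115
β = P(not reject | H₁) = Φ(-0.9915) - Φ(-4.9115) ≈ 0.1607

Answer: β ≈ 0.1607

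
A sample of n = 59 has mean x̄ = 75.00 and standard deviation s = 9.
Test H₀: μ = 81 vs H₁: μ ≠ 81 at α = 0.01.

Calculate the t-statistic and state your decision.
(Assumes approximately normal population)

Answer: t = -5.1208, reject H₀

Derivation:
df = n - 1 = 58
SE = s/√n = 9/√59 = 1.1717
t = (x̄ - μ₀)/SE = (75.00 - 81)/1.1717 = -5.1208
Critical value: t_{0.005,58} = ±2.663
p-value < 0.0001
Decision: reject H₀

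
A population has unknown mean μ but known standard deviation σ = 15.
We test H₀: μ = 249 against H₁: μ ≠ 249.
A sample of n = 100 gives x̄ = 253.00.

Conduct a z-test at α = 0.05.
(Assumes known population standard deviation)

Answer: z = 2.6667, reject H₀

Derivation:
Standard error: SE = σ/√n = 15/√100 = 1.5000
z-statistic: z = (x̄ - μ₀)/SE = (253.00 - 249)/1.5000 = 2.6667
Critical value: ±1.960
p-value = 0.0077
Decision: reject H₀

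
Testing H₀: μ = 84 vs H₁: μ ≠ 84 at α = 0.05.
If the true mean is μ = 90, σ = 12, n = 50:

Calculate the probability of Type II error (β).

SE = σ/√n = 12/√50 = 1.6971
Critical values: μ₀ ± z_0.025×SE = 84 ± 1.960×1.6971
Acceptance region: (80.6737, 87.3263)
Under H₁ (μ = 90): z_high = (87.3263 - 90)/1.6971 = -1.5755, z_low = (80.6737 - 90)/1.6971 = -5.4954
β = P(not reject | H₁) = Φ(-1.5755) - Φ(-5.4954) ≈ 0.0576

Answer: β ≈ 0.0576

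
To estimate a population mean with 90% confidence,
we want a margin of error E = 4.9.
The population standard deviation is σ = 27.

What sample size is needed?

Answer: n = 83

Derivation:
z_0.05 = 1.645
n = (z×σ/E)² = (1.645×27/4.9)²
n = 82.1613
Round up: n = 83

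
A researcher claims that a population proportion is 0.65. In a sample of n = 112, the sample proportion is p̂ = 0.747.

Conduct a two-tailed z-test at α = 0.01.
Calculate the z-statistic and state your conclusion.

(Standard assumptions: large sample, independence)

Answer: z = 2.1523, fail to reject H₀

Derivation:
H₀: p = 0.65, H₁: p ≠ 0.65
Standard error: SE = √(p₀(1-p₀)/n) = √(0.65×0.35/112) = 0.045069
z-statistic: z = (p̂ - p₀)/SE = (0.747 - 0.65)/0.045069 = 2.1523
Critical value: z_0.005 = ±2.576
p-value = 0.0314
Decision: fail to reject H₀ at α = 0.01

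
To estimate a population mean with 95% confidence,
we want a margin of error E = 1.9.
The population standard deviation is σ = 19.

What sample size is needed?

Answer: n = 385

Derivation:
z_0.025 = 1.960
n = (z×σ/E)² = (1.960×19/1.9)²
n = 384.1600
Round up: n = 385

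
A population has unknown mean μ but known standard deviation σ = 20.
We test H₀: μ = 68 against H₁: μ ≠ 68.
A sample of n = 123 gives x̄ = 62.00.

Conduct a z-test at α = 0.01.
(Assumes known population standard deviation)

Standard error: SE = σ/√n = 20/√123 = 1.8033
z-statistic: z = (x̄ - μ₀)/SE = (62.00 - 68)/1.8033 = -3.3272
Critical value: ±2.576
p-value = 0.0009
Decision: reject H₀

Answer: z = -3.3272, reject H₀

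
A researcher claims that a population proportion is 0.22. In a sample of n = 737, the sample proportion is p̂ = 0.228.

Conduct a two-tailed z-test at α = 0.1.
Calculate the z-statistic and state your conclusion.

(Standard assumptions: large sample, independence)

H₀: p = 0.22, H₁: p ≠ 0.22
Standard error: SE = √(p₀(1-p₀)/n) = √(0.22×0.78/737) = 0.015259
z-statistic: z = (p̂ - p₀)/SE = (0.228 - 0.22)/0.015259 = 0.5243
Critical value: z_0.05 = ±1.645
p-value = 0.6001
Decision: fail to reject H₀ at α = 0.1

Answer: z = 0.5243, fail to reject H₀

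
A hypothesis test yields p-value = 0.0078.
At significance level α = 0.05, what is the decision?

Answer: reject H₀

Derivation:
Compare p-value to α:
0.0078 < 0.05
Decision: reject H₀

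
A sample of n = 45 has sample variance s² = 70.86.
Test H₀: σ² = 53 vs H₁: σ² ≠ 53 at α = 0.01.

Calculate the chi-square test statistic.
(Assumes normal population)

Answer: χ² = 58.8272, fail to reject H₀

Derivation:
df = n - 1 = 44
χ² = (n-1)s²/σ₀² = 44×70.86/53 = 58.8272
Critical values: χ²_{0.995,44} = 23.584, χ²_{0.005,44} = 71.893
Rejection region: χ² < 23.584 or χ² > 71.893
Decision: fail to reject H₀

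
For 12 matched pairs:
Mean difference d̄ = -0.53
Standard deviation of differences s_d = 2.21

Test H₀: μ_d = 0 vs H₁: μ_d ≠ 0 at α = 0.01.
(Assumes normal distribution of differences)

Answer: t = -0.8307, fail to reject H₀

Derivation:
df = n - 1 = 11
SE = s_d/√n = 2.21/√12 = 0.6380
t = d̄/SE = -0.53/0.6380 = -0.8307
Critical value: t_{0.005,11} = ±3.106
p-value ≈ 0.4238
Decision: fail to reject H₀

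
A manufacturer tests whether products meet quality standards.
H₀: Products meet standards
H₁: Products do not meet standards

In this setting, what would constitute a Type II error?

Type I error: rejecting H₀ when it is actually true (false positive).
Type II error: failing to reject H₀ when H₁ is actually true (false negative).

Answer: Accepting products as meeting standards when they don't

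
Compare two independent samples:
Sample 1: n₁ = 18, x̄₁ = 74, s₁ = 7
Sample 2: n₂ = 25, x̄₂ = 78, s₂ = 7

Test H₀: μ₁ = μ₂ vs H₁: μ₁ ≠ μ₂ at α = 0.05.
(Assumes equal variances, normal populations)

Pooled variance: s²_p = [17×7² + 24×7²]/(41) = 49.0000
s_p = 7.0000
SE = s_p×√(1/n₁ + 1/n₂) = 7.0000×√(1/18 + 1/25) = 2.1638
t = (x̄₁ - x̄₂)/SE = (74 - 78)/2.1638 = -1.8486
df = 41, t-critical = ±2.020
Decision: fail to reject H₀

Answer: t = -1.8486, fail to reject H₀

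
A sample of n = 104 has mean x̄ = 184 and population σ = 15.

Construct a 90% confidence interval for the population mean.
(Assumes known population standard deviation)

Answer: (181.5804, 186.4196)

Derivation:
Confidence level: 90%, α = 0.1
z_0.05 = 1.645
SE = σ/√n = 15/√104 = 1.4709
Margin of error = 1.645 × 1.4709 = 2.4196
CI: x̄ ± margin = 184 ± 2.4196
CI: (181.5804, 186.4196)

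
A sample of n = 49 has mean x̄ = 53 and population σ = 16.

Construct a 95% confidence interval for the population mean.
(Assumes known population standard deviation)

Answer: (48.5200, 57.4800)

Derivation:
Confidence level: 95%, α = 0.05
z_0.025 = 1.960
SE = σ/√n = 16/√49 = 2.2857
Margin of error = 1.960 × 2.2857 = 4.4800
CI: x̄ ± margin = 53 ± 4.4800
CI: (48.5200, 57.4800)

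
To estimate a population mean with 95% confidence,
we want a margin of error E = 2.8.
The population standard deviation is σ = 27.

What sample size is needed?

Answer: n = 358

Derivation:
z_0.025 = 1.960
n = (z×σ/E)² = (1.960×27/2.8)²
n = 357.2100
Round up: n = 358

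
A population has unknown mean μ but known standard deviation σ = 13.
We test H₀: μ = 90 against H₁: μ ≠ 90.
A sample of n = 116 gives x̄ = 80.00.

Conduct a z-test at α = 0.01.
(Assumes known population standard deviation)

Standard error: SE = σ/√n = 13/√116 = 1.2070
z-statistic: z = (x̄ - μ₀)/SE = (80.00 - 90)/1.2070 = -8.2850
Critical value: ±2.576
p-value < 0.0001
Decision: reject H₀

Answer: z = -8.2850, reject H₀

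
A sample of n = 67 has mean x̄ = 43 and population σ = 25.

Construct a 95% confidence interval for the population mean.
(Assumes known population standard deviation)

Answer: (37.0138, 48.9862)

Derivation:
Confidence level: 95%, α = 0.05
z_0.025 = 1.960
SE = σ/√n = 25/√67 = 3.0542
Margin of error = 1.960 × 3.0542 = 5.9862
CI: x̄ ± margin = 43 ± 5.9862
CI: (37.0138, 48.9862)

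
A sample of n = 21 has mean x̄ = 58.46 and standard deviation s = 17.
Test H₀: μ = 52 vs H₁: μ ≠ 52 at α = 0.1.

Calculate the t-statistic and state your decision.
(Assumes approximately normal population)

Answer: t = 1.7414, reject H₀

Derivation:
df = n - 1 = 20
SE = s/√n = 17/√21 = 3.7097
t = (x̄ - μ₀)/SE = (58.46 - 52)/3.7097 = 1.7414
Critical value: t_{0.05,20} = ±1.725
p-value ≈ 0.0970
Decision: reject H₀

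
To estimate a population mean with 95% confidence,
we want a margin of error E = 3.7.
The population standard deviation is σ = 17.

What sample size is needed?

Answer: n = 82

Derivation:
z_0.025 = 1.960
n = (z×σ/E)² = (1.960×17/3.7)²
n = 81.0973
Round up: n = 82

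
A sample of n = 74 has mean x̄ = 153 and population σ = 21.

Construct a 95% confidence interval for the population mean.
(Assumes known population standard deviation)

Confidence level: 95%, α = 0.05
z_0.025 = 1.960
SE = σ/√n = 21/√74 = 2.4412
Margin of error = 1.960 × 2.4412 = 4.7848
CI: x̄ ± margin = 153 ± 4.7848
CI: (148.2152, 157.7848)

Answer: (148.2152, 157.7848)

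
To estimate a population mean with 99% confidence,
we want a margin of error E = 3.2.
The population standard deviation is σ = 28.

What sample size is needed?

z_0.005 = 2.576
n = (z×σ/E)² = (2.576×28/3.2)²
n = 508.0516
Round up: n = 509

Answer: n = 509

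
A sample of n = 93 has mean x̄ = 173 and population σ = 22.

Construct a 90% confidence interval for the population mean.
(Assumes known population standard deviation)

Answer: (169.2473, 176.7527)

Derivation:
Confidence level: 90%, α = 0.1
z_0.05 = 1.645
SE = σ/√n = 22/√93 = 2.2813
Margin of error = 1.645 × 2.2813 = 3.7527
CI: x̄ ± margin = 173 ± 3.7527
CI: (169.2473, 176.7527)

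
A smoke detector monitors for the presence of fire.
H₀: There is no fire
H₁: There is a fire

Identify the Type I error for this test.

Type I error (α): Rejecting H₀ when H₀ is true
Type II error (β): Failing to reject H₀ when H₁ is true

Answer: The alarm sounds when there is no fire (false alarm)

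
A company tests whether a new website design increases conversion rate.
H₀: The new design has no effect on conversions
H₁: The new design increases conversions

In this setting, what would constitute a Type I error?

Type I error (α): Rejecting H₀ when H₀ is true
Type II error (β): Failing to reject H₀ when H₁ is true

Answer: Switching to a new design that doesn't actually help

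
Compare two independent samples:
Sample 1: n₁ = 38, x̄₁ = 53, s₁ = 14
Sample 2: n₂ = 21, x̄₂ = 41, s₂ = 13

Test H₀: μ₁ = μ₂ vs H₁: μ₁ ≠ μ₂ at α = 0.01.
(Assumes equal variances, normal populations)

Answer: t = 3.2314, reject H₀

Derivation:
Pooled variance: s²_p = [37×14² + 20×13²]/(57) = 186.5263
s_p = 13.6575
SE = s_p×√(1/n₁ + 1/n₂) = 13.6575×√(1/38 + 1/21) = 3.7136
t = (x̄₁ - x̄₂)/SE = (53 - 41)/3.7136 = 3.2314
df = 57, t-critical = ±2.665
Decision: reject H₀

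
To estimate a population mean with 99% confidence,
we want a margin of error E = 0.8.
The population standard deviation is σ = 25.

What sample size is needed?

z_0.005 = 2.576
n = (z×σ/E)² = (2.576×25/0.8)²
n = 6480.2500
Round up: n = 6481

Answer: n = 6481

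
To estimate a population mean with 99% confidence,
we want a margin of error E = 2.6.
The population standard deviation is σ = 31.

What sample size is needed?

z_0.005 = 2.576
n = (z×σ/E)² = (2.576×31/2.6)²
n = 943.3403
Round up: n = 944

Answer: n = 944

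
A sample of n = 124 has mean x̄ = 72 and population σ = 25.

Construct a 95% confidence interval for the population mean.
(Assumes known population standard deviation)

Confidence level: 95%, α = 0.05
z_0.025 = 1.960
SE = σ/√n = 25/√124 = 2.2451
Margin of error = 1.960 × 2.2451 = 4.4004
CI: x̄ ± margin = 72 ± 4.4004
CI: (67.5996, 76.4004)

Answer: (67.5996, 76.4004)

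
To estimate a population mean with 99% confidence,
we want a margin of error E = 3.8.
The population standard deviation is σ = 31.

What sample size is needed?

z_0.005 = 2.576
n = (z×σ/E)² = (2.576×31/3.8)²
n = 441.6192
Round up: n = 442

Answer: n = 442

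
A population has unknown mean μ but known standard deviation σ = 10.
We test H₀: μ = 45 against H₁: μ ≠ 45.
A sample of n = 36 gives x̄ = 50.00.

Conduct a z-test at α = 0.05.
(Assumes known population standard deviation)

Answer: z = 2.9999, reject H₀

Derivation:
Standard error: SE = σ/√n = 10/√36 = 1.6667
z-statistic: z = (x̄ - μ₀)/SE = (50.00 - 45)/1.6667 = 2.9999
Critical value: ±1.960
p-value = 0.0027
Decision: reject H₀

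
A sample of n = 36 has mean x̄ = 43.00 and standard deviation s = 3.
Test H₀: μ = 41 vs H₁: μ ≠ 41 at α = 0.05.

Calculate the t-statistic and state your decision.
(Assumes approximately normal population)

df = n - 1 = 35
SE = s/√n = 3/√36 = 0.5000
t = (x̄ - μ₀)/SE = (43.00 - 41)/0.5000 = 4.0000
Critical value: t_{0.025,35} = ±2.030
p-value ≈ 0.0003
Decision: reject H₀

Answer: t = 4.0000, reject H₀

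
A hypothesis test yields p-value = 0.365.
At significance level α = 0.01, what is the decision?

Compare p-value to α:
0.365 ≥ 0.01
Decision: fail to reject H₀

Answer: fail to reject H₀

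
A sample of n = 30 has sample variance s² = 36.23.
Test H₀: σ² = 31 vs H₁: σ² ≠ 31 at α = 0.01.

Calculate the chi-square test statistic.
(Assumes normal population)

df = n - 1 = 29
χ² = (n-1)s²/σ₀² = 29×36.23/31 = 33.8926
Critical values: χ²_{0.995,29} = 13.121, χ²_{0.005,29} = 52.336
Rejection region: χ² < 13.121 or χ² > 52.336
Decision: fail to reject H₀

Answer: χ² = 33.8926, fail to reject H₀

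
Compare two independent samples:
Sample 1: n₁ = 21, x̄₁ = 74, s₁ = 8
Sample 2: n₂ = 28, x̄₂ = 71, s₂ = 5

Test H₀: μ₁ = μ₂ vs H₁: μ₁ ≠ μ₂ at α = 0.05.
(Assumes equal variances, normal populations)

Answer: t = 1.6113, fail to reject H₀

Derivation:
Pooled variance: s²_p = [20×8² + 27×5²]/(47) = 41.5957
s_p = 6.4495
SE = s_p×√(1/n₁ + 1/n₂) = 6.4495×√(1/21 + 1/28) = 1.8618
t = (x̄₁ - x̄₂)/SE = (74 - 71)/1.8618 = 1.6113
df = 47, t-critical = ±2.012
Decision: fail to reject H₀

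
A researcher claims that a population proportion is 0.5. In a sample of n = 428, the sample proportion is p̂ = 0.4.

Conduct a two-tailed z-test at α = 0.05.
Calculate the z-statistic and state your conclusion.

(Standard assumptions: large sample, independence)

H₀: p = 0.5, H₁: p ≠ 0.5
Standard error: SE = √(p₀(1-p₀)/n) = √(0.5×0.5/428) = 0.024168
z-statistic: z = (p̂ - p₀)/SE = (0.4 - 0.5)/0.024168 = -4.1377
Critical value: z_0.025 = ±1.960
p-value < 0.0001
Decision: reject H₀ at α = 0.05

Answer: z = -4.1377, reject H₀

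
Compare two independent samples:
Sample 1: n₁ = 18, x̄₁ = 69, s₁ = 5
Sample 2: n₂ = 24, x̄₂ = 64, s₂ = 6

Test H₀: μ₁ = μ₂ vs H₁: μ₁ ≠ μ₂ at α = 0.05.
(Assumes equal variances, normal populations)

Answer: t = 2.8652, reject H₀

Derivation:
Pooled variance: s²_p = [17×5² + 23×6²]/(40) = 31.3250
s_p = 5.5969
SE = s_p×√(1/n₁ + 1/n₂) = 5.5969×√(1/18 + 1/24) = 1.7451
t = (x̄₁ - x̄₂)/SE = (69 - 64)/1.7451 = 2.8652
df = 40, t-critical = ±2.021
Decision: reject H₀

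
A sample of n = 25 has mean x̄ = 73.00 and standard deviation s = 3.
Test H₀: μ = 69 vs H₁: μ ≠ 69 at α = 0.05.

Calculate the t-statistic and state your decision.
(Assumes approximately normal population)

df = n - 1 = 24
SE = s/√n = 3/√25 = 0.6000
t = (x̄ - μ₀)/SE = (73.00 - 69)/0.6000 = 6.6667
Critical value: t_{0.025,24} = ±2.064
p-value < 0.0001
Decision: reject H₀

Answer: t = 6.6667, reject H₀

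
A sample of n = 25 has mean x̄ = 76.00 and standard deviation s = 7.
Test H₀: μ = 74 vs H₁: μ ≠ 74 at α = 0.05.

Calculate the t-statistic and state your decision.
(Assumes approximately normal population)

Answer: t = 1.4286, fail to reject H₀

Derivation:
df = n - 1 = 24
SE = s/√n = 7/√25 = 1.4000
t = (x̄ - μ₀)/SE = (76.00 - 74)/1.4000 = 1.4286
Critical value: t_{0.025,24} = ±2.064
p-value ≈ 0.1660
Decision: fail to reject H₀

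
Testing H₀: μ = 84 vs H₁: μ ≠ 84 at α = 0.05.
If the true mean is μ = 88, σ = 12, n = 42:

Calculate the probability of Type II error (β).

Answer: β ≈ 0.4206

Derivation:
SE = σ/√n = 12/√42 = 1.8516
Critical values: μ₀ ± z_0.025×SE = 84 ± 1.960×1.8516
Acceptance region: (80.3709, 87.6291)
Under H₁ (μ = 88): z_high = (87.6291 - 88)/1.8516 = -0.2003, z_low = (80.3709 - 88)/1.8516 = -4.1203
β = P(not reject | H₁) = Φ(-0.2003) - Φ(-4.1203) ≈ 0.4206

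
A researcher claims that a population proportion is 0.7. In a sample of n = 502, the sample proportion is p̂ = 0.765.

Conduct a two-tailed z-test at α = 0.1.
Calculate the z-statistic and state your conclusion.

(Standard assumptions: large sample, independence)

H₀: p = 0.7, H₁: p ≠ 0.7
Standard error: SE = √(p₀(1-p₀)/n) = √(0.7×0.3/502) = 0.020453
z-statistic: z = (p̂ - p₀)/SE = (0.765 - 0.7)/0.020453 = 3.1780
Critical value: z_0.05 = ±1.645
p-value = 0.0015
Decision: reject H₀ at α = 0.1

Answer: z = 3.1780, reject H₀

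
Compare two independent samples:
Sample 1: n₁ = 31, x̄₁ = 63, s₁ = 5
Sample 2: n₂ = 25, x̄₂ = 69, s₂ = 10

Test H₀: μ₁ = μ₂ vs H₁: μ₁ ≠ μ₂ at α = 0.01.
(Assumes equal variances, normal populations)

Pooled variance: s²_p = [30×5² + 24×10²]/(54) = 58.3333
s_p = 7.6376
SE = s_p×√(1/n₁ + 1/n₂) = 7.6376×√(1/31 + 1/25) = 2.0531
t = (x̄₁ - x̄₂)/SE = (63 - 69)/2.0531 = -2.9224
df = 54, t-critical = ±2.670
Decision: reject H₀

Answer: t = -2.9224, reject H₀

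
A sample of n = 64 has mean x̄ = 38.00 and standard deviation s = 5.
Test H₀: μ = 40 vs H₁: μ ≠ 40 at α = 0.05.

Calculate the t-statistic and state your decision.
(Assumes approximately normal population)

df = n - 1 = 63
SE = s/√n = 5/√64 = 0.6250
t = (x̄ - μ₀)/SE = (38.00 - 40)/0.6250 = -3.2000
Critical value: t_{0.025,63} = ±1.998
p-value ≈ 0.0022
Decision: reject H₀

Answer: t = -3.2000, reject H₀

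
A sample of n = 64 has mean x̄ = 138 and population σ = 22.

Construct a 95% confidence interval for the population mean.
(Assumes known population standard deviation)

Confidence level: 95%, α = 0.05
z_0.025 = 1.960
SE = σ/√n = 22/√64 = 2.7500
Margin of error = 1.960 × 2.7500 = 5.3900
CI: x̄ ± margin = 138 ± 5.3900
CI: (132.6100, 143.3900)

Answer: (132.6100, 143.3900)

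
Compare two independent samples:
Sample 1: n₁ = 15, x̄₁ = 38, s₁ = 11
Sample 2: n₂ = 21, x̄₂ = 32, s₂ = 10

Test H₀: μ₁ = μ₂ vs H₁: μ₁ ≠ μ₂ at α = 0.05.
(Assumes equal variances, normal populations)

Answer: t = 1.7027, fail to reject H₀

Derivation:
Pooled variance: s²_p = [14×11² + 20×10²]/(34) = 108.6471
s_p = 10.4234
SE = s_p×√(1/n₁ + 1/n₂) = 10.4234×√(1/15 + 1/21) = 3.5238
t = (x̄₁ - x̄₂)/SE = (38 - 32)/3.5238 = 1.7027
df = 34, t-critical = ±2.032
Decision: fail to reject H₀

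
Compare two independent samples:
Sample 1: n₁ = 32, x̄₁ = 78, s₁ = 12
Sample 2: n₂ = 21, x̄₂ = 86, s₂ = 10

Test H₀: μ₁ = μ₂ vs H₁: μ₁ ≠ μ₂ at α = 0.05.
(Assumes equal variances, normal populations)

Pooled variance: s²_p = [31×12² + 20×10²]/(51) = 126.7451
s_p = 11.2581
SE = s_p×√(1/n₁ + 1/n₂) = 11.2581×√(1/32 + 1/21) = 3.1617
t = (x̄₁ - x̄₂)/SE = (78 - 86)/3.1617 = -2.5303
df = 51, t-critical = ±2.008
Decision: reject H₀

Answer: t = -2.5303, reject H₀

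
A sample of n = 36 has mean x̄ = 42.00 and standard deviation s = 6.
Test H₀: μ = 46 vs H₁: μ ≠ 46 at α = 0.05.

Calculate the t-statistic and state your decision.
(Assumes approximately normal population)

df = n - 1 = 35
SE = s/√n = 6/√36 = 1.0000
t = (x̄ - μ₀)/SE = (42.00 - 46)/1.0000 = -4.0000
Critical value: t_{0.025,35} = ±2.030
p-value ≈ 0.0003
Decision: reject H₀

Answer: t = -4.0000, reject H₀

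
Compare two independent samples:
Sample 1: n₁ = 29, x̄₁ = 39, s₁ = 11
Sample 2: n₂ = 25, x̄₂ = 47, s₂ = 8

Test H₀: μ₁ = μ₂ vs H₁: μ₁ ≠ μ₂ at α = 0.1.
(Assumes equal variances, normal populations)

Answer: t = -3.0124, reject H₀

Derivation:
Pooled variance: s²_p = [28×11² + 24×8²]/(52) = 94.6923
s_p = 9.7310
SE = s_p×√(1/n₁ + 1/n₂) = 9.7310×√(1/29 + 1/25) = 2.6557
t = (x̄₁ - x̄₂)/SE = (39 - 47)/2.6557 = -3.0124
df = 52, t-critical = ±1.675
Decision: reject H₀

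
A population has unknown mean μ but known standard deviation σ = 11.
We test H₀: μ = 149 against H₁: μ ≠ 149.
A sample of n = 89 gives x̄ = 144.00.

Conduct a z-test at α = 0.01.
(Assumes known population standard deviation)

Standard error: SE = σ/√n = 11/√89 = 1.1660
z-statistic: z = (x̄ - μ₀)/SE = (144.00 - 149)/1.1660 = -4.2882
Critical value: ±2.576
p-value < 0.0001
Decision: reject H₀

Answer: z = -4.2882, reject H₀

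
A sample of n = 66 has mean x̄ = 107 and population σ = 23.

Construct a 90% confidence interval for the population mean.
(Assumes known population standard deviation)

Answer: (102.3428, 111.6572)

Derivation:
Confidence level: 90%, α = 0.1
z_0.05 = 1.645
SE = σ/√n = 23/√66 = 2.8311
Margin of error = 1.645 × 2.8311 = 4.6572
CI: x̄ ± margin = 107 ± 4.6572
CI: (102.3428, 111.6572)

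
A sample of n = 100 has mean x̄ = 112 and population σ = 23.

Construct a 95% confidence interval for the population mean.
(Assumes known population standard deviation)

Answer: (107.4920, 116.5080)

Derivation:
Confidence level: 95%, α = 0.05
z_0.025 = 1.960
SE = σ/√n = 23/√100 = 2.3000
Margin of error = 1.960 × 2.3000 = 4.5080
CI: x̄ ± margin = 112 ± 4.5080
CI: (107.4920, 116.5080)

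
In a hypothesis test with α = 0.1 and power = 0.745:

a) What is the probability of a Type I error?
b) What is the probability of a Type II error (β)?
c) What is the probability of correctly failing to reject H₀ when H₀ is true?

a) Type I error probability = α = 0.1
b) Power = P(reject H₀ | H₁ true) = 1 - β = 0.745, so Type II error probability = β = 1 - Power = 0.255
c) P(fail to reject H₀ | H₀ true) = 1 - α = 0.9

Answer: a) 0.1, b) 0.255, c) 0.9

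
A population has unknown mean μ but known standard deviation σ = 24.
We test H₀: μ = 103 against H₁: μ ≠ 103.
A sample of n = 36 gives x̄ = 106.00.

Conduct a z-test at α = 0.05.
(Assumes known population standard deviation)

Answer: z = 0.7500, fail to reject H₀

Derivation:
Standard error: SE = σ/√n = 24/√36 = 4.0000
z-statistic: z = (x̄ - μ₀)/SE = (106.00 - 103)/4.0000 = 0.7500
Critical value: ±1.960
p-value = 0.4533
Decision: fail to reject H₀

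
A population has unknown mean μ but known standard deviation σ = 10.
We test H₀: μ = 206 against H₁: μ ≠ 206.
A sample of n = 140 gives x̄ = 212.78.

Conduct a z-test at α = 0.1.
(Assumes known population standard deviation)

Standard error: SE = σ/√n = 10/√140 = 0.8452
z-statistic: z = (x̄ - μ₀)/SE = (212.78 - 206)/0.8452 = 8.0218
Critical value: ±1.645
p-value < 0.0001
Decision: reject H₀

Answer: z = 8.0218, reject H₀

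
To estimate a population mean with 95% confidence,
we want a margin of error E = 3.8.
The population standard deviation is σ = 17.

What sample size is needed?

Answer: n = 77

Derivation:
z_0.025 = 1.960
n = (z×σ/E)² = (1.960×17/3.8)²
n = 76.8852
Round up: n = 77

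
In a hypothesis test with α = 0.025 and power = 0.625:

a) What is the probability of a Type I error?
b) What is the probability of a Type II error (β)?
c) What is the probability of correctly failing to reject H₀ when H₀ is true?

Answer: a) 0.025, b) 0.375, c) 0.975

Derivation:
a) Type I error probability = α = 0.025
b) Power = P(reject H₀ | H₁ true) = 1 - β = 0.625, so Type II error probability = β = 1 - Power = 0.375
c) P(fail to reject H₀ | H₀ true) = 1 - α = 0.975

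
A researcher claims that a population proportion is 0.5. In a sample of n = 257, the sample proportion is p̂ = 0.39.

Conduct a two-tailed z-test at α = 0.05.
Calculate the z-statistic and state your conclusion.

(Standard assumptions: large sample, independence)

Answer: z = -3.5269, reject H₀

Derivation:
H₀: p = 0.5, H₁: p ≠ 0.5
Standard error: SE = √(p₀(1-p₀)/n) = √(0.5×0.5/257) = 0.031189
z-statistic: z = (p̂ - p₀)/SE = (0.39 - 0.5)/0.031189 = -3.5269
Critical value: z_0.025 = ±1.960
p-value = 0.0004
Decision: reject H₀ at α = 0.05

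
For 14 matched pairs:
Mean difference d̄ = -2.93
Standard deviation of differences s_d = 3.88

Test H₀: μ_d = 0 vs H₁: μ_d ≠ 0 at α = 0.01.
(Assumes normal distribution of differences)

df = n - 1 = 13
SE = s_d/√n = 3.88/√14 = 1.0370
t = d̄/SE = -2.93/1.0370 = -2.8255
Critical value: t_{0.005,13} = ±3.012
p-value ≈ 0.0143
Decision: fail to reject H₀

Answer: t = -2.8255, fail to reject H₀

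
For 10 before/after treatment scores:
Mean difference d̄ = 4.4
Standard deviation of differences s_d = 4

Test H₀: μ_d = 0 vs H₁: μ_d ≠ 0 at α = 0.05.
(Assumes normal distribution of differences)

df = n - 1 = 9
SE = s_d/√n = 4/√10 = 1.2649
t = d̄/SE = 4.4/1.2649 = 3.4785
Critical value: t_{0.025,9} = ±2.262
p-value ≈ 0.0070
Decision: reject H₀

Answer: t = 3.4785, reject H₀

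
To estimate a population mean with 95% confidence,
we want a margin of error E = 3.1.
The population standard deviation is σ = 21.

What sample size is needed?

z_0.025 = 1.960
n = (z×σ/E)² = (1.960×21/3.1)²
n = 176.2899
Round up: n = 177

Answer: n = 177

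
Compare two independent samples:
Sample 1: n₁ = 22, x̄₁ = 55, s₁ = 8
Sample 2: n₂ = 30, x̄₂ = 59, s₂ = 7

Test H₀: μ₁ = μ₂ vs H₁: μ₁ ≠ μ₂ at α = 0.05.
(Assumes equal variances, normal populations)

Answer: t = -1.9164, fail to reject H₀

Derivation:
Pooled variance: s²_p = [21×8² + 29×7²]/(50) = 55.3000
s_p = 7.4364
SE = s_p×√(1/n₁ + 1/n₂) = 7.4364×√(1/22 + 1/30) = 2.0873
t = (x̄₁ - x̄₂)/SE = (55 - 59)/2.0873 = -1.9164
df = 50, t-critical = ±2.009
Decision: fail to reject H₀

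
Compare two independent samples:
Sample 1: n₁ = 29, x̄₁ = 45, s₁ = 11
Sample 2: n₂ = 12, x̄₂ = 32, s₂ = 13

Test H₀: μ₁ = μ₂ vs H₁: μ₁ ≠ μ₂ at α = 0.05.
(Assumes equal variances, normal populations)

Pooled variance: s²_p = [28×11² + 11×13²]/(39) = 134.5385
s_p = 11.5991
SE = s_p×√(1/n₁ + 1/n₂) = 11.5991×√(1/29 + 1/12) = 3.9813
t = (x̄₁ - x̄₂)/SE = (45 - 32)/3.9813 = 3.2653
df = 39, t-critical = ±2.023
Decision: reject H₀

Answer: t = 3.2653, reject H₀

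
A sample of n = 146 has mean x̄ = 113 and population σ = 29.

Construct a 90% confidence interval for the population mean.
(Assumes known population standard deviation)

Confidence level: 90%, α = 0.1
z_0.05 = 1.645
SE = σ/√n = 29/√146 = 2.4001
Margin of error = 1.645 × 2.4001 = 3.9482
CI: x̄ ± margin = 113 ± 3.9482
CI: (109.0518, 116.9482)

Answer: (109.0518, 116.9482)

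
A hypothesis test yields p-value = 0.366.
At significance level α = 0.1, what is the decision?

Compare p-value to α:
0.366 ≥ 0.1
Decision: fail to reject H₀

Answer: fail to reject H₀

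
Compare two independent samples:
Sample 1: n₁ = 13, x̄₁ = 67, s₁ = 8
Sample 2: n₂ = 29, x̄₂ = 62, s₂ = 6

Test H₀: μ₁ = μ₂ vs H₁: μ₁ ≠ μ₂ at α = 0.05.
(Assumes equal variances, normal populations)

Answer: t = 2.2482, reject H₀

Derivation:
Pooled variance: s²_p = [12×8² + 28×6²]/(40) = 44.4000
s_p = 6.6633
SE = s_p×√(1/n₁ + 1/n₂) = 6.6633×√(1/13 + 1/29) = 2.2240
t = (x̄₁ - x̄₂)/SE = (67 - 62)/2.2240 = 2.2482
df = 40, t-critical = ±2.021
Decision: reject H₀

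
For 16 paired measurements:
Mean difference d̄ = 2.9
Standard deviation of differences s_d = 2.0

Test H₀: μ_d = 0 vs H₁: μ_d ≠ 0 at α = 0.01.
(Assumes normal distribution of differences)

df = n - 1 = 15
SE = s_d/√n = 2.0/√16 = 0.5000
t = d̄/SE = 2.9/0.5000 = 5.8000
Critical value: t_{0.005,15} = ±2.947
p-value < 0.0001
Decision: reject H₀

Answer: t = 5.8000, reject H₀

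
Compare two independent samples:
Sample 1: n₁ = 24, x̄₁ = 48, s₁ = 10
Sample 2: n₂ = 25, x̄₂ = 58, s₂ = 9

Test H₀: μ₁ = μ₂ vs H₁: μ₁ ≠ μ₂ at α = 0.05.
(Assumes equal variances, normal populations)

Pooled variance: s²_p = [23×10² + 24×9²]/(47) = 90.2979
s_p = 9.5025
SE = s_p×√(1/n₁ + 1/n₂) = 9.5025×√(1/24 + 1/25) = 2.7156
t = (x̄₁ - x̄₂)/SE = (48 - 58)/2.7156 = -3.6824
df = 47, t-critical = ±2.012
Decision: reject H₀

Answer: t = -3.6824, reject H₀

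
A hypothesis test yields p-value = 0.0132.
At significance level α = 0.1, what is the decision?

Compare p-value to α:
0.0132 < 0.1
Decision: reject H₀

Answer: reject H₀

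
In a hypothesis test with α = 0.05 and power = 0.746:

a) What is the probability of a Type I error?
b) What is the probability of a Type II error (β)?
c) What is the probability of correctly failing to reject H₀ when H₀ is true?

a) Type I error probability = α = 0.05
b) Power = P(reject H₀ | H₁ true) = 1 - β = 0.746, so Type II error probability = β = 1 - Power = 0.254
c) P(fail to reject H₀ | H₀ true) = 1 - α = 0.95

Answer: a) 0.05, b) 0.254, c) 0.95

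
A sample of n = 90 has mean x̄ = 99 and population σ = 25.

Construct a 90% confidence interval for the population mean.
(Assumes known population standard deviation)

Confidence level: 90%, α = 0.1
z_0.05 = 1.645
SE = σ/√n = 25/√90 = 2.6352
Margin of error = 1.645 × 2.6352 = 4.3349
CI: x̄ ± margin = 99 ± 4.3349
CI: (94.6651, 103.3349)

Answer: (94.6651, 103.3349)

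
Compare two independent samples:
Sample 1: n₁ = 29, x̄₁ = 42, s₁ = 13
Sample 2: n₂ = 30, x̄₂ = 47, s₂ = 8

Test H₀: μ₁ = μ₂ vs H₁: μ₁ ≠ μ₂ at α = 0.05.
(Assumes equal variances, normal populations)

Pooled variance: s²_p = [28×13² + 29×8²]/(57) = 115.5789
s_p = 10.7508
SE = s_p×√(1/n₁ + 1/n₂) = 10.7508×√(1/29 + 1/30) = 2.7997
t = (x̄₁ - x̄₂)/SE = (42 - 47)/2.7997 = -1.7859
df = 57, t-critical = ±2.002
Decision: fail to reject H₀

Answer: t = -1.7859, fail to reject H₀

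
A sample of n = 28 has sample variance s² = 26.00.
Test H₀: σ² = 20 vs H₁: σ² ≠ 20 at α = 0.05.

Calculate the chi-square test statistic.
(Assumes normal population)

df = n - 1 = 27
χ² = (n-1)s²/σ₀² = 27×26.00/20 = 35.1000
Critical values: χ²_{0.975,27} = 14.573, χ²_{0.025,27} = 43.195
Rejection region: χ² < 14.573 or χ² > 43.195
Decision: fail to reject H₀

Answer: χ² = 35.1000, fail to reject H₀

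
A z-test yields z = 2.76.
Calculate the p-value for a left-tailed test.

Answer: p-value ≈ 0.9971

Derivation:
For z = 2.76:
p = P(Z < 2.76) = Φ(2.76) = 0.9971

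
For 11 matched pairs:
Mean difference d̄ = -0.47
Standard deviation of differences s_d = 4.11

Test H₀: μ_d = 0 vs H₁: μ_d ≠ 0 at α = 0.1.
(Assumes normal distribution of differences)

df = n - 1 = 10
SE = s_d/√n = 4.11/√11 = 1.2392
t = d̄/SE = -0.47/1.2392 = -0.3793
Critical value: t_{0.05,10} = ±1.812
p-value ≈ 0.7124
Decision: fail to reject H₀

Answer: t = -0.3793, fail to reject H₀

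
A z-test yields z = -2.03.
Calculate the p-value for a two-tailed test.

Answer: p-value ≈ 0.0424

Derivation:
For z = -2.03:
p = 2×P(Z > |-2.03|) = 2×(1 - Φ(2.03)) = 0.0424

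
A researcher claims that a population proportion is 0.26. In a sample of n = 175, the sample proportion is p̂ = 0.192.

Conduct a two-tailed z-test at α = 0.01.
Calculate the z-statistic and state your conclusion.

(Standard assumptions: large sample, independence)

H₀: p = 0.26, H₁: p ≠ 0.26
Standard error: SE = √(p₀(1-p₀)/n) = √(0.26×0.74/175) = 0.033158
z-statistic: z = (p̂ - p₀)/SE = (0.192 - 0.26)/0.033158 = -2.0508
Critical value: z_0.005 = ±2.576
p-value = 0.0403
Decision: fail to reject H₀ at α = 0.01

Answer: z = -2.0508, fail to reject H₀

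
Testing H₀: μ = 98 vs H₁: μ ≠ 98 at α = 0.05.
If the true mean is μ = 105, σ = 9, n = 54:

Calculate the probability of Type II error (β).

SE = σ/√n = 9/√54 = 1.2247
Critical values: μ₀ ± z_0.025×SE = 98 ± 1.960×1.2247
Acceptance region: (95.5996, 100.4004)
Under H₁ (μ = 105): z_high = (100.4004 - 105)/1.2247 = -3.7557, z_low = (95.5996 - 105)/1.2247 = -7.6757
β = P(not reject | H₁) = Φ(-3.7557) - Φ(-7.6757) ≈ 0.0001

Answer: β ≈ 0.0001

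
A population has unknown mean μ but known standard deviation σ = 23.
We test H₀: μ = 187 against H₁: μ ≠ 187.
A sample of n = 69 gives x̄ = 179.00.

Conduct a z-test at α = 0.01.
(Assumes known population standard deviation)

Answer: z = -2.8892, reject H₀

Derivation:
Standard error: SE = σ/√n = 23/√69 = 2.7689
z-statistic: z = (x̄ - μ₀)/SE = (179.00 - 187)/2.7689 = -2.8892
Critical value: ±2.576
p-value = 0.0039
Decision: reject H₀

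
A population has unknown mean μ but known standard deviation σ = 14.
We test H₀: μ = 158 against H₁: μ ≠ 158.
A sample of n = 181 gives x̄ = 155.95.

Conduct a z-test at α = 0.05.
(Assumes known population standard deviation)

Answer: z = -1.9700, reject H₀

Derivation:
Standard error: SE = σ/√n = 14/√181 = 1.0406
z-statistic: z = (x̄ - μ₀)/SE = (155.95 - 158)/1.0406 = -1.9700
Critical value: ±1.960
p-value = 0.0488
Decision: reject H₀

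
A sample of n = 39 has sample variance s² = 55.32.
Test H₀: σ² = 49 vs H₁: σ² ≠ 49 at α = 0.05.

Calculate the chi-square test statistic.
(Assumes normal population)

Answer: χ² = 42.9012, fail to reject H₀

Derivation:
df = n - 1 = 38
χ² = (n-1)s²/σ₀² = 38×55.32/49 = 42.9012
Critical values: χ²_{0.975,38} = 22.878, χ²_{0.025,38} = 56.896
Rejection region: χ² < 22.878 or χ² > 56.896
Decision: fail to reject H₀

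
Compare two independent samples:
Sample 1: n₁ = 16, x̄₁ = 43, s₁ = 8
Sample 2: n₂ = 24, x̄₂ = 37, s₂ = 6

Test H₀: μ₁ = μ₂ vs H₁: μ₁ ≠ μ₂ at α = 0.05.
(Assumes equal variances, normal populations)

Answer: t = 2.7101, reject H₀

Derivation:
Pooled variance: s²_p = [15×8² + 23×6²]/(38) = 47.0526
s_p = 6.8595
SE = s_p×√(1/n₁ + 1/n₂) = 6.8595×√(1/16 + 1/24) = 2.2139
t = (x̄₁ - x̄₂)/SE = (43 - 37)/2.2139 = 2.7101
df = 38, t-critical = ±2.024
Decision: reject H₀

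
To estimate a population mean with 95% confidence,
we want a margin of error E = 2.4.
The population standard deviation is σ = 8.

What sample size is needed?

z_0.025 = 1.960
n = (z×σ/E)² = (1.960×8/2.4)²
n = 42.6844
Round up: n = 43

Answer: n = 43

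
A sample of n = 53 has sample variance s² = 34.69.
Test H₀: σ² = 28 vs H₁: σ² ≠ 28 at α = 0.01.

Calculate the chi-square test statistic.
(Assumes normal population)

Answer: χ² = 64.4243, fail to reject H₀

Derivation:
df = n - 1 = 52
χ² = (n-1)s²/σ₀² = 52×34.69/28 = 64.4243
Critical values: χ²_{0.995,52} = 29.481, χ²_{0.005,52} = 82.001
Rejection region: χ² < 29.481 or χ² > 82.001
Decision: fail to reject H₀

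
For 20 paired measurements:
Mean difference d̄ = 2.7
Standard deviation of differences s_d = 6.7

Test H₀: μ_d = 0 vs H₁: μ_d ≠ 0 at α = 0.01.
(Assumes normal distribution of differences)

df = n - 1 = 19
SE = s_d/√n = 6.7/√20 = 1.4982
t = d̄/SE = 2.7/1.4982 = 1.8022
Critical value: t_{0.005,19} = ±2.861
p-value ≈ 0.0874
Decision: fail to reject H₀

Answer: t = 1.8022, fail to reject H₀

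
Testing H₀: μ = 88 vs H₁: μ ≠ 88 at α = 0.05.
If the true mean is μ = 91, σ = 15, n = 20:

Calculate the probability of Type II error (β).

SE = σ/√n = 15/√20 = 3.3541
Critical values: μ₀ ± z_0.025×SE = 88 ± 1.960×3.3541
Acceptance region: (81.4260, 94.5740)
Under H₁ (μ = 91): z_high = (94.5740 - 91)/3.3541 = 1.0656, z_low = (81.4260 - 91)/3.3541 = -2.8544
β = P(not reject | H₁) = Φ(1.0656) - Φ(-2.8544) ≈ 0.8545

Answer: β ≈ 0.8545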